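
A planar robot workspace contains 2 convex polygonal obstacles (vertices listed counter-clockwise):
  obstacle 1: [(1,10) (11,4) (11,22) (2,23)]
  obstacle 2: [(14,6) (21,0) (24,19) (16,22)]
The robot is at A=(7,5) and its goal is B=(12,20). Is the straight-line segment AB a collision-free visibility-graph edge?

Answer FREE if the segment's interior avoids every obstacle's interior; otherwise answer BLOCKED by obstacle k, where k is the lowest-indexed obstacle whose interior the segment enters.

Obstacle 1 [(1,10) (11,4) (11,22) (2,23)]:
  edge (1,10)–(11,4): crosses AB
  edge (11,4)–(11,22): crosses AB
  edge (11,22)–(2,23): clear
  edge (2,23)–(1,10): clear
  → BLOCKED
Obstacle 2 [(14,6) (21,0) (24,19) (16,22)]:
  edge (14,6)–(21,0): clear
  edge (21,0)–(24,19): clear
  edge (24,19)–(16,22): clear
  edge (16,22)–(14,6): clear
  midpoint (19/2,25/2) outside
  → clear

BLOCKED by obstacle 1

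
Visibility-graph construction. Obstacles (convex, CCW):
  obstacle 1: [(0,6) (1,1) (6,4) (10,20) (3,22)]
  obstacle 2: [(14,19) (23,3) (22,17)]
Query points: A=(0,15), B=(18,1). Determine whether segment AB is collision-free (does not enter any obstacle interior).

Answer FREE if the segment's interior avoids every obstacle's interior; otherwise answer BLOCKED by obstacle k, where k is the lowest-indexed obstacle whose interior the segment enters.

BLOCKED by obstacle 1

Obstacle 1 [(0,6) (1,1) (6,4) (10,20) (3,22)]:
  edge (0,6)–(1,1): clear
  edge (1,1)–(6,4): clear
  edge (6,4)–(10,20): crosses AB
  edge (10,20)–(3,22): clear
  edge (3,22)–(0,6): crosses AB
  → BLOCKED
Obstacle 2 [(14,19) (23,3) (22,17)]:
  edge (14,19)–(23,3): clear
  edge (23,3)–(22,17): clear
  edge (22,17)–(14,19): clear
  midpoint (9,8) outside
  → clear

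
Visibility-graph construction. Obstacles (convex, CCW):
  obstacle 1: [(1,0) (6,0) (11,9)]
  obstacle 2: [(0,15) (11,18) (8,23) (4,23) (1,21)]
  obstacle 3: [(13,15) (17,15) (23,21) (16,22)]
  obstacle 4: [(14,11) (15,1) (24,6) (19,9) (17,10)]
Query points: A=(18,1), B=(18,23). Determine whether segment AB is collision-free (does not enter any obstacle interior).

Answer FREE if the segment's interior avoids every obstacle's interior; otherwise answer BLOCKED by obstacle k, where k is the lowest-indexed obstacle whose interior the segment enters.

Obstacle 1 [(1,0) (6,0) (11,9)]:
  edge (1,0)–(6,0): clear
  edge (6,0)–(11,9): clear
  edge (11,9)–(1,0): clear
  midpoint (18,12) outside
  → clear
Obstacle 2 [(0,15) (11,18) (8,23) (4,23) (1,21)]:
  edge (0,15)–(11,18): clear
  edge (11,18)–(8,23): clear
  edge (8,23)–(4,23): clear
  edge (4,23)–(1,21): clear
  edge (1,21)–(0,15): clear
  midpoint (18,12) outside
  → clear
Obstacle 3 [(13,15) (17,15) (23,21) (16,22)]:
  edge (13,15)–(17,15): clear
  edge (17,15)–(23,21): crosses AB
  edge (23,21)–(16,22): crosses AB
  edge (16,22)–(13,15): clear
  → BLOCKED
Obstacle 4 [(14,11) (15,1) (24,6) (19,9) (17,10)]:
  edge (14,11)–(15,1): clear
  edge (15,1)–(24,6): crosses AB
  edge (24,6)–(19,9): clear
  edge (19,9)–(17,10): crosses AB
  edge (17,10)–(14,11): clear
  → BLOCKED

BLOCKED by obstacle 3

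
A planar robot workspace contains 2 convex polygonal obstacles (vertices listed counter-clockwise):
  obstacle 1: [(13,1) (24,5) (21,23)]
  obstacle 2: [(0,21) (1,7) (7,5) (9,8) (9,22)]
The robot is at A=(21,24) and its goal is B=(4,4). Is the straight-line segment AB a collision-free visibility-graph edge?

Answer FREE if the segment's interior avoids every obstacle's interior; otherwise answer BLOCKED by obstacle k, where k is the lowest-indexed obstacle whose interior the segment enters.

BLOCKED by obstacle 2

Obstacle 1 [(13,1) (24,5) (21,23)]:
  edge (13,1)–(24,5): clear
  edge (24,5)–(21,23): clear
  edge (21,23)–(13,1): clear
  midpoint (25/2,14) outside
  → clear
Obstacle 2 [(0,21) (1,7) (7,5) (9,8) (9,22)]:
  edge (0,21)–(1,7): clear
  edge (1,7)–(7,5): crosses AB
  edge (7,5)–(9,8): clear
  edge (9,8)–(9,22): crosses AB
  edge (9,22)–(0,21): clear
  → BLOCKED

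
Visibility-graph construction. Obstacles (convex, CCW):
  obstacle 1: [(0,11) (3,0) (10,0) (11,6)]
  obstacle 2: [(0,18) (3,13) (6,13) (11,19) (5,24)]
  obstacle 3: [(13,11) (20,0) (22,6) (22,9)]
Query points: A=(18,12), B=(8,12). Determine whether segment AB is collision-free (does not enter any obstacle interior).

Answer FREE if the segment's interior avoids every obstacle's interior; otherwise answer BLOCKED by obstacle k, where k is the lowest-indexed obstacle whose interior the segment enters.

Obstacle 1 [(0,11) (3,0) (10,0) (11,6)]:
  edge (0,11)–(3,0): clear
  edge (3,0)–(10,0): clear
  edge (10,0)–(11,6): clear
  edge (11,6)–(0,11): clear
  midpoint (13,12) outside
  → clear
Obstacle 2 [(0,18) (3,13) (6,13) (11,19) (5,24)]:
  edge (0,18)–(3,13): clear
  edge (3,13)–(6,13): clear
  edge (6,13)–(11,19): clear
  edge (11,19)–(5,24): clear
  edge (5,24)–(0,18): clear
  midpoint (13,12) outside
  → clear
Obstacle 3 [(13,11) (20,0) (22,6) (22,9)]:
  edge (13,11)–(20,0): clear
  edge (20,0)–(22,6): clear
  edge (22,6)–(22,9): clear
  edge (22,9)–(13,11): clear
  midpoint (13,12) outside
  → clear

FREE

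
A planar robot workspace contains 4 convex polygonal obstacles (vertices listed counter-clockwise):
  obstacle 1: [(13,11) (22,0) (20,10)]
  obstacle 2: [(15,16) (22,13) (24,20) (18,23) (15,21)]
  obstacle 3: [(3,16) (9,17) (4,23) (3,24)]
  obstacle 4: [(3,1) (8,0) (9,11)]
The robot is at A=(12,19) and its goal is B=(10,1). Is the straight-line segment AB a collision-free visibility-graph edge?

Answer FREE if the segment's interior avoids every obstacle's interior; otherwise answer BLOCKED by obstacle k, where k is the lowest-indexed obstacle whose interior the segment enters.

Obstacle 1 [(13,11) (22,0) (20,10)]:
  edge (13,11)–(22,0): clear
  edge (22,0)–(20,10): clear
  edge (20,10)–(13,11): clear
  midpoint (11,10) outside
  → clear
Obstacle 2 [(15,16) (22,13) (24,20) (18,23) (15,21)]:
  edge (15,16)–(22,13): clear
  edge (22,13)–(24,20): clear
  edge (24,20)–(18,23): clear
  edge (18,23)–(15,21): clear
  edge (15,21)–(15,16): clear
  midpoint (11,10) outside
  → clear
Obstacle 3 [(3,16) (9,17) (4,23) (3,24)]:
  edge (3,16)–(9,17): clear
  edge (9,17)–(4,23): clear
  edge (4,23)–(3,24): clear
  edge (3,24)–(3,16): clear
  midpoint (11,10) outside
  → clear
Obstacle 4 [(3,1) (8,0) (9,11)]:
  edge (3,1)–(8,0): clear
  edge (8,0)–(9,11): clear
  edge (9,11)–(3,1): clear
  midpoint (11,10) outside
  → clear

FREE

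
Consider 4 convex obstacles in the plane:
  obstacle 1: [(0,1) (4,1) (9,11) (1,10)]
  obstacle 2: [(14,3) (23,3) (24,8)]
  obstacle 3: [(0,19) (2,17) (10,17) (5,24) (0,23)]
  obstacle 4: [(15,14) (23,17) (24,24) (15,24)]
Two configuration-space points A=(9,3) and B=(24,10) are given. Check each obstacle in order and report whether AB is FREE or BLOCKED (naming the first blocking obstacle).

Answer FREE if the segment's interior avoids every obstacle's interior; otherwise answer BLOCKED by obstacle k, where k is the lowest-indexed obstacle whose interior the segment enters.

FREE

Obstacle 1 [(0,1) (4,1) (9,11) (1,10)]:
  edge (0,1)–(4,1): clear
  edge (4,1)–(9,11): clear
  edge (9,11)–(1,10): clear
  edge (1,10)–(0,1): clear
  midpoint (33/2,13/2) outside
  → clear
Obstacle 2 [(14,3) (23,3) (24,8)]:
  edge (14,3)–(23,3): clear
  edge (23,3)–(24,8): clear
  edge (24,8)–(14,3): clear
  midpoint (33/2,13/2) outside
  → clear
Obstacle 3 [(0,19) (2,17) (10,17) (5,24) (0,23)]:
  edge (0,19)–(2,17): clear
  edge (2,17)–(10,17): clear
  edge (10,17)–(5,24): clear
  edge (5,24)–(0,23): clear
  edge (0,23)–(0,19): clear
  midpoint (33/2,13/2) outside
  → clear
Obstacle 4 [(15,14) (23,17) (24,24) (15,24)]:
  edge (15,14)–(23,17): clear
  edge (23,17)–(24,24): clear
  edge (24,24)–(15,24): clear
  edge (15,24)–(15,14): clear
  midpoint (33/2,13/2) outside
  → clear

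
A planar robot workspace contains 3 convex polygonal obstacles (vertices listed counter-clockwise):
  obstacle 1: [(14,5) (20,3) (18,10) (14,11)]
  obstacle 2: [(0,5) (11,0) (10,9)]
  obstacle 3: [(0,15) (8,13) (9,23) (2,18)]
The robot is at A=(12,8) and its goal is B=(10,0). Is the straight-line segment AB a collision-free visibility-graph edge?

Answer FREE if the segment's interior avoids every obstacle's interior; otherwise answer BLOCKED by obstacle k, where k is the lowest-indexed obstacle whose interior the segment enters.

BLOCKED by obstacle 2

Obstacle 1 [(14,5) (20,3) (18,10) (14,11)]:
  edge (14,5)–(20,3): clear
  edge (20,3)–(18,10): clear
  edge (18,10)–(14,11): clear
  edge (14,11)–(14,5): clear
  midpoint (11,4) outside
  → clear
Obstacle 2 [(0,5) (11,0) (10,9)]:
  edge (0,5)–(11,0): crosses AB
  edge (11,0)–(10,9): crosses AB
  edge (10,9)–(0,5): clear
  → BLOCKED
Obstacle 3 [(0,15) (8,13) (9,23) (2,18)]:
  edge (0,15)–(8,13): clear
  edge (8,13)–(9,23): clear
  edge (9,23)–(2,18): clear
  edge (2,18)–(0,15): clear
  midpoint (11,4) outside
  → clear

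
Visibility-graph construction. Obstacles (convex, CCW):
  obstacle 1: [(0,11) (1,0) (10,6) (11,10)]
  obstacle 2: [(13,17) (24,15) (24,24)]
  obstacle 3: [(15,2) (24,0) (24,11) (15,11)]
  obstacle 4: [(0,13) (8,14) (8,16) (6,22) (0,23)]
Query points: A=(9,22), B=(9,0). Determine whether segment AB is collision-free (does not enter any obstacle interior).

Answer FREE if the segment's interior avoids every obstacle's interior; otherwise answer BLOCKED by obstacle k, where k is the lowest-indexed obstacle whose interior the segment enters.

Obstacle 1 [(0,11) (1,0) (10,6) (11,10)]:
  edge (0,11)–(1,0): clear
  edge (1,0)–(10,6): crosses AB
  edge (10,6)–(11,10): clear
  edge (11,10)–(0,11): crosses AB
  → BLOCKED
Obstacle 2 [(13,17) (24,15) (24,24)]:
  edge (13,17)–(24,15): clear
  edge (24,15)–(24,24): clear
  edge (24,24)–(13,17): clear
  midpoint (9,11) outside
  → clear
Obstacle 3 [(15,2) (24,0) (24,11) (15,11)]:
  edge (15,2)–(24,0): clear
  edge (24,0)–(24,11): clear
  edge (24,11)–(15,11): clear
  edge (15,11)–(15,2): clear
  midpoint (9,11) outside
  → clear
Obstacle 4 [(0,13) (8,14) (8,16) (6,22) (0,23)]:
  edge (0,13)–(8,14): clear
  edge (8,14)–(8,16): clear
  edge (8,16)–(6,22): clear
  edge (6,22)–(0,23): clear
  edge (0,23)–(0,13): clear
  midpoint (9,11) outside
  → clear

BLOCKED by obstacle 1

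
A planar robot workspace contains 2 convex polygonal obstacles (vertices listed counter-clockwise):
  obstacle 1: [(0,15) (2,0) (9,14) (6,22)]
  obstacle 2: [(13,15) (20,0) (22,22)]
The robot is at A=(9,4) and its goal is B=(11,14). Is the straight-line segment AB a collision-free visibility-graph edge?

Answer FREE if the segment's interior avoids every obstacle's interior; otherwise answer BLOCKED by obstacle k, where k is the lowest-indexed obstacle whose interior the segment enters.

Obstacle 1 [(0,15) (2,0) (9,14) (6,22)]:
  edge (0,15)–(2,0): clear
  edge (2,0)–(9,14): clear
  edge (9,14)–(6,22): clear
  edge (6,22)–(0,15): clear
  midpoint (10,9) outside
  → clear
Obstacle 2 [(13,15) (20,0) (22,22)]:
  edge (13,15)–(20,0): clear
  edge (20,0)–(22,22): clear
  edge (22,22)–(13,15): clear
  midpoint (10,9) outside
  → clear

FREE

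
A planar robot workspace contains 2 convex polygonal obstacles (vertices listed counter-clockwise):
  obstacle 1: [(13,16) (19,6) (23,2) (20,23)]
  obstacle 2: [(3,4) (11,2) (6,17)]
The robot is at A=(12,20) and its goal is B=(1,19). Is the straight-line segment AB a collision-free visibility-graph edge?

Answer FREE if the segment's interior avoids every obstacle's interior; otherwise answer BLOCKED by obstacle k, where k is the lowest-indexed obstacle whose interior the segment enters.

Obstacle 1 [(13,16) (19,6) (23,2) (20,23)]:
  edge (13,16)–(19,6): clear
  edge (19,6)–(23,2): clear
  edge (23,2)–(20,23): clear
  edge (20,23)–(13,16): clear
  midpoint (13/2,39/2) outside
  → clear
Obstacle 2 [(3,4) (11,2) (6,17)]:
  edge (3,4)–(11,2): clear
  edge (11,2)–(6,17): clear
  edge (6,17)–(3,4): clear
  midpoint (13/2,39/2) outside
  → clear

FREE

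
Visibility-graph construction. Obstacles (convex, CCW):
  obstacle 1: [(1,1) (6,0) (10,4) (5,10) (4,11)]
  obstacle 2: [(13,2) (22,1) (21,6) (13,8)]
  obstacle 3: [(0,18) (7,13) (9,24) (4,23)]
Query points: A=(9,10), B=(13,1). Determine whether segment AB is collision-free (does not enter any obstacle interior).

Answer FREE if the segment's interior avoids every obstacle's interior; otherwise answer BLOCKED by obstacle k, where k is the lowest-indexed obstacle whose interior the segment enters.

FREE

Obstacle 1 [(1,1) (6,0) (10,4) (5,10) (4,11)]:
  edge (1,1)–(6,0): clear
  edge (6,0)–(10,4): clear
  edge (10,4)–(5,10): clear
  edge (5,10)–(4,11): clear
  edge (4,11)–(1,1): clear
  midpoint (11,11/2) outside
  → clear
Obstacle 2 [(13,2) (22,1) (21,6) (13,8)]:
  edge (13,2)–(22,1): clear
  edge (22,1)–(21,6): clear
  edge (21,6)–(13,8): clear
  edge (13,8)–(13,2): clear
  midpoint (11,11/2) outside
  → clear
Obstacle 3 [(0,18) (7,13) (9,24) (4,23)]:
  edge (0,18)–(7,13): clear
  edge (7,13)–(9,24): clear
  edge (9,24)–(4,23): clear
  edge (4,23)–(0,18): clear
  midpoint (11,11/2) outside
  → clear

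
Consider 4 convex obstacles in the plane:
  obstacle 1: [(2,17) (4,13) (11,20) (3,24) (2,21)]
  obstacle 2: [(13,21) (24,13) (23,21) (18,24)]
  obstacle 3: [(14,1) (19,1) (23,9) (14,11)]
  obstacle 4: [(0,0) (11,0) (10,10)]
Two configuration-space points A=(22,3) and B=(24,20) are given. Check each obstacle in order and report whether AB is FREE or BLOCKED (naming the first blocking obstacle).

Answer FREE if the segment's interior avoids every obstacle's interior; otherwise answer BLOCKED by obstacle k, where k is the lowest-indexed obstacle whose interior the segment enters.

BLOCKED by obstacle 2

Obstacle 1 [(2,17) (4,13) (11,20) (3,24) (2,21)]:
  edge (2,17)–(4,13): clear
  edge (4,13)–(11,20): clear
  edge (11,20)–(3,24): clear
  edge (3,24)–(2,21): clear
  edge (2,21)–(2,17): clear
  midpoint (23,23/2) outside
  → clear
Obstacle 2 [(13,21) (24,13) (23,21) (18,24)]:
  edge (13,21)–(24,13): crosses AB
  edge (24,13)–(23,21): crosses AB
  edge (23,21)–(18,24): clear
  edge (18,24)–(13,21): clear
  → BLOCKED
Obstacle 3 [(14,1) (19,1) (23,9) (14,11)]:
  edge (14,1)–(19,1): clear
  edge (19,1)–(23,9): crosses AB
  edge (23,9)–(14,11): crosses AB
  edge (14,11)–(14,1): clear
  → BLOCKED
Obstacle 4 [(0,0) (11,0) (10,10)]:
  edge (0,0)–(11,0): clear
  edge (11,0)–(10,10): clear
  edge (10,10)–(0,0): clear
  midpoint (23,23/2) outside
  → clear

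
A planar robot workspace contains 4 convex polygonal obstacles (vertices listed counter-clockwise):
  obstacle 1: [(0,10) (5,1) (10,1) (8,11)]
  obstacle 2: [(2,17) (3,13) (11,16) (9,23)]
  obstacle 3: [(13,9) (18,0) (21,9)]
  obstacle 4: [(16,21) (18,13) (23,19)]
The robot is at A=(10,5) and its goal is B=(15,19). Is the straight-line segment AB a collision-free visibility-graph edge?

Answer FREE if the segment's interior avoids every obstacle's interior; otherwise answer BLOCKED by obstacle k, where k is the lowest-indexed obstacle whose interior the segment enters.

FREE

Obstacle 1 [(0,10) (5,1) (10,1) (8,11)]:
  edge (0,10)–(5,1): clear
  edge (5,1)–(10,1): clear
  edge (10,1)–(8,11): clear
  edge (8,11)–(0,10): clear
  midpoint (25/2,12) outside
  → clear
Obstacle 2 [(2,17) (3,13) (11,16) (9,23)]:
  edge (2,17)–(3,13): clear
  edge (3,13)–(11,16): clear
  edge (11,16)–(9,23): clear
  edge (9,23)–(2,17): clear
  midpoint (25/2,12) outside
  → clear
Obstacle 3 [(13,9) (18,0) (21,9)]:
  edge (13,9)–(18,0): clear
  edge (18,0)–(21,9): clear
  edge (21,9)–(13,9): clear
  midpoint (25/2,12) outside
  → clear
Obstacle 4 [(16,21) (18,13) (23,19)]:
  edge (16,21)–(18,13): clear
  edge (18,13)–(23,19): clear
  edge (23,19)–(16,21): clear
  midpoint (25/2,12) outside
  → clear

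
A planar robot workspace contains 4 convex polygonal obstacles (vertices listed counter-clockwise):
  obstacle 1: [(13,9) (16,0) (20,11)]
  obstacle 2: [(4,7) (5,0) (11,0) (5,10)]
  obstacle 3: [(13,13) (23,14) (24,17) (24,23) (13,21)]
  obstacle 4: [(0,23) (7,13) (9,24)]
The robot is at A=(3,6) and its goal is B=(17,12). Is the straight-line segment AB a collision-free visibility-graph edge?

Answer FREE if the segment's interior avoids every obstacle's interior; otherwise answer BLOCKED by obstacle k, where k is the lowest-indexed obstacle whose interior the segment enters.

Obstacle 1 [(13,9) (16,0) (20,11)]:
  edge (13,9)–(16,0): clear
  edge (16,0)–(20,11): clear
  edge (20,11)–(13,9): clear
  midpoint (10,9) outside
  → clear
Obstacle 2 [(4,7) (5,0) (11,0) (5,10)]:
  edge (4,7)–(5,0): crosses AB
  edge (5,0)–(11,0): clear
  edge (11,0)–(5,10): crosses AB
  edge (5,10)–(4,7): clear
  → BLOCKED
Obstacle 3 [(13,13) (23,14) (24,17) (24,23) (13,21)]:
  edge (13,13)–(23,14): clear
  edge (23,14)–(24,17): clear
  edge (24,17)–(24,23): clear
  edge (24,23)–(13,21): clear
  edge (13,21)–(13,13): clear
  midpoint (10,9) outside
  → clear
Obstacle 4 [(0,23) (7,13) (9,24)]:
  edge (0,23)–(7,13): clear
  edge (7,13)–(9,24): clear
  edge (9,24)–(0,23): clear
  midpoint (10,9) outside
  → clear

BLOCKED by obstacle 2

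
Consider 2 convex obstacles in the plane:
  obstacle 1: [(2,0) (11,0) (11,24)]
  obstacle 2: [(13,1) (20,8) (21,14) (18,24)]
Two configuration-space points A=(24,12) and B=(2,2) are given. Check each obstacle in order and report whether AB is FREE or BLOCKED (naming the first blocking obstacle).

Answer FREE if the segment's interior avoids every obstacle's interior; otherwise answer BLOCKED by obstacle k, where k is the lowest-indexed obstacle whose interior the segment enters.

BLOCKED by obstacle 1

Obstacle 1 [(2,0) (11,0) (11,24)]:
  edge (2,0)–(11,0): clear
  edge (11,0)–(11,24): crosses AB
  edge (11,24)–(2,0): crosses AB
  → BLOCKED
Obstacle 2 [(13,1) (20,8) (21,14) (18,24)]:
  edge (13,1)–(20,8): clear
  edge (20,8)–(21,14): crosses AB
  edge (21,14)–(18,24): clear
  edge (18,24)–(13,1): crosses AB
  → BLOCKED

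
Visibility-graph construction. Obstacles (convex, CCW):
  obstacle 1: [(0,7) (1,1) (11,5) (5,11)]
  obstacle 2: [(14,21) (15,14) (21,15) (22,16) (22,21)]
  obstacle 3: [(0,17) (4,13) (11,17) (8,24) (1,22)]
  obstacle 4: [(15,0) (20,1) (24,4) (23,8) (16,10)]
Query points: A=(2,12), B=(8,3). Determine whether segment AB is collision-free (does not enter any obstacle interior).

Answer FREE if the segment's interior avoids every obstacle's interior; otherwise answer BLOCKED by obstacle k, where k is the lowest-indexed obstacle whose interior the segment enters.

Obstacle 1 [(0,7) (1,1) (11,5) (5,11)]:
  edge (0,7)–(1,1): clear
  edge (1,1)–(11,5): crosses AB
  edge (11,5)–(5,11): clear
  edge (5,11)–(0,7): crosses AB
  → BLOCKED
Obstacle 2 [(14,21) (15,14) (21,15) (22,16) (22,21)]:
  edge (14,21)–(15,14): clear
  edge (15,14)–(21,15): clear
  edge (21,15)–(22,16): clear
  edge (22,16)–(22,21): clear
  edge (22,21)–(14,21): clear
  midpoint (5,15/2) outside
  → clear
Obstacle 3 [(0,17) (4,13) (11,17) (8,24) (1,22)]:
  edge (0,17)–(4,13): clear
  edge (4,13)–(11,17): clear
  edge (11,17)–(8,24): clear
  edge (8,24)–(1,22): clear
  edge (1,22)–(0,17): clear
  midpoint (5,15/2) outside
  → clear
Obstacle 4 [(15,0) (20,1) (24,4) (23,8) (16,10)]:
  edge (15,0)–(20,1): clear
  edge (20,1)–(24,4): clear
  edge (24,4)–(23,8): clear
  edge (23,8)–(16,10): clear
  edge (16,10)–(15,0): clear
  midpoint (5,15/2) outside
  → clear

BLOCKED by obstacle 1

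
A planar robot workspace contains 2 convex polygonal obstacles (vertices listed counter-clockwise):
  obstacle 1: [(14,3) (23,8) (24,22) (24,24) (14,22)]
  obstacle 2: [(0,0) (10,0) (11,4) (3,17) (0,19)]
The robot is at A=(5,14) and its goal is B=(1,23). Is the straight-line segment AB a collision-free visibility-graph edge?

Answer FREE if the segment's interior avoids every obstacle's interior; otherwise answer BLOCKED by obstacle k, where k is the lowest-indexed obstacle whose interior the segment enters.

Obstacle 1 [(14,3) (23,8) (24,22) (24,24) (14,22)]:
  edge (14,3)–(23,8): clear
  edge (23,8)–(24,22): clear
  edge (24,22)–(24,24): clear
  edge (24,24)–(14,22): clear
  edge (14,22)–(14,3): clear
  midpoint (3,37/2) outside
  → clear
Obstacle 2 [(0,0) (10,0) (11,4) (3,17) (0,19)]:
  edge (0,0)–(10,0): clear
  edge (10,0)–(11,4): clear
  edge (11,4)–(3,17): clear
  edge (3,17)–(0,19): clear
  edge (0,19)–(0,0): clear
  midpoint (3,37/2) outside
  → clear

FREE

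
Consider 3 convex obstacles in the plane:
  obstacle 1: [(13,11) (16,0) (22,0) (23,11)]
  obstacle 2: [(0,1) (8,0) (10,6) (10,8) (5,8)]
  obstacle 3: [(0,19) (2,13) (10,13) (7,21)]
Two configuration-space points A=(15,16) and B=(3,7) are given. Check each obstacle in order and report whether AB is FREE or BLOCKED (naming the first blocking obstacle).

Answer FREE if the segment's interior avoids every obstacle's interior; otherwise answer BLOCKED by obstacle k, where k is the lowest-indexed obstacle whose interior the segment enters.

FREE

Obstacle 1 [(13,11) (16,0) (22,0) (23,11)]:
  edge (13,11)–(16,0): clear
  edge (16,0)–(22,0): clear
  edge (22,0)–(23,11): clear
  edge (23,11)–(13,11): clear
  midpoint (9,23/2) outside
  → clear
Obstacle 2 [(0,1) (8,0) (10,6) (10,8) (5,8)]:
  edge (0,1)–(8,0): clear
  edge (8,0)–(10,6): clear
  edge (10,6)–(10,8): clear
  edge (10,8)–(5,8): clear
  edge (5,8)–(0,1): clear
  midpoint (9,23/2) outside
  → clear
Obstacle 3 [(0,19) (2,13) (10,13) (7,21)]:
  edge (0,19)–(2,13): clear
  edge (2,13)–(10,13): clear
  edge (10,13)–(7,21): clear
  edge (7,21)–(0,19): clear
  midpoint (9,23/2) outside
  → clear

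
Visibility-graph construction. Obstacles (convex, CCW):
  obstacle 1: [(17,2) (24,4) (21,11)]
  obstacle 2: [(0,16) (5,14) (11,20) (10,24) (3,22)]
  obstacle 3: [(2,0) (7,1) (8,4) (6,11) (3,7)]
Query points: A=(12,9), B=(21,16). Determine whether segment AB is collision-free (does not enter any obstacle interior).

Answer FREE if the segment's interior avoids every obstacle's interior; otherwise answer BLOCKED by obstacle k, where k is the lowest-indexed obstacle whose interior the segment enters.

FREE

Obstacle 1 [(17,2) (24,4) (21,11)]:
  edge (17,2)–(24,4): clear
  edge (24,4)–(21,11): clear
  edge (21,11)–(17,2): clear
  midpoint (33/2,25/2) outside
  → clear
Obstacle 2 [(0,16) (5,14) (11,20) (10,24) (3,22)]:
  edge (0,16)–(5,14): clear
  edge (5,14)–(11,20): clear
  edge (11,20)–(10,24): clear
  edge (10,24)–(3,22): clear
  edge (3,22)–(0,16): clear
  midpoint (33/2,25/2) outside
  → clear
Obstacle 3 [(2,0) (7,1) (8,4) (6,11) (3,7)]:
  edge (2,0)–(7,1): clear
  edge (7,1)–(8,4): clear
  edge (8,4)–(6,11): clear
  edge (6,11)–(3,7): clear
  edge (3,7)–(2,0): clear
  midpoint (33/2,25/2) outside
  → clear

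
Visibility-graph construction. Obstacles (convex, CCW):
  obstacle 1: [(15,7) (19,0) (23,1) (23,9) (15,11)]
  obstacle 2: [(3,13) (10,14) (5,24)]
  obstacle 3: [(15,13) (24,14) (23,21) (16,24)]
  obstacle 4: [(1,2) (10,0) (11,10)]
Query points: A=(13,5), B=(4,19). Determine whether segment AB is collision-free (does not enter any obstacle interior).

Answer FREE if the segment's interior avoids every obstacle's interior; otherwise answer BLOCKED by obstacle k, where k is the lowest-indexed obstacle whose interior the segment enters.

Obstacle 1 [(15,7) (19,0) (23,1) (23,9) (15,11)]:
  edge (15,7)–(19,0): clear
  edge (19,0)–(23,1): clear
  edge (23,1)–(23,9): clear
  edge (23,9)–(15,11): clear
  edge (15,11)–(15,7): clear
  midpoint (17/2,12) outside
  → clear
Obstacle 2 [(3,13) (10,14) (5,24)]:
  edge (3,13)–(10,14): crosses AB
  edge (10,14)–(5,24): clear
  edge (5,24)–(3,13): crosses AB
  → BLOCKED
Obstacle 3 [(15,13) (24,14) (23,21) (16,24)]:
  edge (15,13)–(24,14): clear
  edge (24,14)–(23,21): clear
  edge (23,21)–(16,24): clear
  edge (16,24)–(15,13): clear
  midpoint (17/2,12) outside
  → clear
Obstacle 4 [(1,2) (10,0) (11,10)]:
  edge (1,2)–(10,0): clear
  edge (10,0)–(11,10): crosses AB
  edge (11,10)–(1,2): crosses AB
  → BLOCKED

BLOCKED by obstacle 2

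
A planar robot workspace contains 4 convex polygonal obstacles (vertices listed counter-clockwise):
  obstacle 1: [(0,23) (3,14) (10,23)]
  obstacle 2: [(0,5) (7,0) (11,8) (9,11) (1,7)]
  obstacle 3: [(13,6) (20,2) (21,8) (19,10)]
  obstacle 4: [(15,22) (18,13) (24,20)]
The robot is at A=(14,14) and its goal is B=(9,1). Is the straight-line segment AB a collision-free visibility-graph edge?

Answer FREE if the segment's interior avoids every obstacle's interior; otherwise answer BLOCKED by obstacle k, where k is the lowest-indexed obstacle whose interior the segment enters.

FREE

Obstacle 1 [(0,23) (3,14) (10,23)]:
  edge (0,23)–(3,14): clear
  edge (3,14)–(10,23): clear
  edge (10,23)–(0,23): clear
  midpoint (23/2,15/2) outside
  → clear
Obstacle 2 [(0,5) (7,0) (11,8) (9,11) (1,7)]:
  edge (0,5)–(7,0): clear
  edge (7,0)–(11,8): clear
  edge (11,8)–(9,11): clear
  edge (9,11)–(1,7): clear
  edge (1,7)–(0,5): clear
  midpoint (23/2,15/2) outside
  → clear
Obstacle 3 [(13,6) (20,2) (21,8) (19,10)]:
  edge (13,6)–(20,2): clear
  edge (20,2)–(21,8): clear
  edge (21,8)–(19,10): clear
  edge (19,10)–(13,6): clear
  midpoint (23/2,15/2) outside
  → clear
Obstacle 4 [(15,22) (18,13) (24,20)]:
  edge (15,22)–(18,13): clear
  edge (18,13)–(24,20): clear
  edge (24,20)–(15,22): clear
  midpoint (23/2,15/2) outside
  → clear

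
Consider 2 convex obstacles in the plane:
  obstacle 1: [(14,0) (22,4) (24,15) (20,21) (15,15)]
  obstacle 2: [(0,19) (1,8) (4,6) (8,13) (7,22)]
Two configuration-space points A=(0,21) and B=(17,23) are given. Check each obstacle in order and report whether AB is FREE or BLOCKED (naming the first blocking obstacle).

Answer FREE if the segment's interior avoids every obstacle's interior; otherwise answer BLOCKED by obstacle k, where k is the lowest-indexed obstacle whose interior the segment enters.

Obstacle 1 [(14,0) (22,4) (24,15) (20,21) (15,15)]:
  edge (14,0)–(22,4): clear
  edge (22,4)–(24,15): clear
  edge (24,15)–(20,21): clear
  edge (20,21)–(15,15): clear
  edge (15,15)–(14,0): clear
  midpoint (17/2,22) outside
  → clear
Obstacle 2 [(0,19) (1,8) (4,6) (8,13) (7,22)]:
  edge (0,19)–(1,8): clear
  edge (1,8)–(4,6): clear
  edge (4,6)–(8,13): clear
  edge (8,13)–(7,22): crosses AB
  edge (7,22)–(0,19): crosses AB
  → BLOCKED

BLOCKED by obstacle 2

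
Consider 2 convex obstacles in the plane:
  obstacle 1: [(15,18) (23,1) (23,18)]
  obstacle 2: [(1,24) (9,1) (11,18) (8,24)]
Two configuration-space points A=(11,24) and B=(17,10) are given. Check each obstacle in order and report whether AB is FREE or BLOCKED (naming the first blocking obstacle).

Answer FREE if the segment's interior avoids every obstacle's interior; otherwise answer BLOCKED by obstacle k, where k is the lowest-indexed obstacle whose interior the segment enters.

Obstacle 1 [(15,18) (23,1) (23,18)]:
  edge (15,18)–(23,1): clear
  edge (23,1)–(23,18): clear
  edge (23,18)–(15,18): clear
  midpoint (14,17) outside
  → clear
Obstacle 2 [(1,24) (9,1) (11,18) (8,24)]:
  edge (1,24)–(9,1): clear
  edge (9,1)–(11,18): clear
  edge (11,18)–(8,24): clear
  edge (8,24)–(1,24): clear
  midpoint (14,17) outside
  → clear

FREE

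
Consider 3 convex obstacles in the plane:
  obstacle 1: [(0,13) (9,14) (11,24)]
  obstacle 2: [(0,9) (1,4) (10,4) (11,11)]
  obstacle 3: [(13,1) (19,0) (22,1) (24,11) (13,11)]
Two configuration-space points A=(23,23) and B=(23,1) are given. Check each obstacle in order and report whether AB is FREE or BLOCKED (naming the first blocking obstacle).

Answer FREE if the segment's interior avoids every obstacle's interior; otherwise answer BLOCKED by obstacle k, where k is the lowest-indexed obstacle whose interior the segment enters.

Obstacle 1 [(0,13) (9,14) (11,24)]:
  edge (0,13)–(9,14): clear
  edge (9,14)–(11,24): clear
  edge (11,24)–(0,13): clear
  midpoint (23,12) outside
  → clear
Obstacle 2 [(0,9) (1,4) (10,4) (11,11)]:
  edge (0,9)–(1,4): clear
  edge (1,4)–(10,4): clear
  edge (10,4)–(11,11): clear
  edge (11,11)–(0,9): clear
  midpoint (23,12) outside
  → clear
Obstacle 3 [(13,1) (19,0) (22,1) (24,11) (13,11)]:
  edge (13,1)–(19,0): clear
  edge (19,0)–(22,1): clear
  edge (22,1)–(24,11): crosses AB
  edge (24,11)–(13,11): crosses AB
  edge (13,11)–(13,1): clear
  → BLOCKED

BLOCKED by obstacle 3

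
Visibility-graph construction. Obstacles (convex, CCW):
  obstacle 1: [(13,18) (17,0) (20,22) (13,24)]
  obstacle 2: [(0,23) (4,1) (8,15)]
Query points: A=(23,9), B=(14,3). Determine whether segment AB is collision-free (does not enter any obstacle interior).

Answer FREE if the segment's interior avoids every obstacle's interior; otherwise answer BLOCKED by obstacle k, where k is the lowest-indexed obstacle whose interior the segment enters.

BLOCKED by obstacle 1

Obstacle 1 [(13,18) (17,0) (20,22) (13,24)]:
  edge (13,18)–(17,0): crosses AB
  edge (17,0)–(20,22): crosses AB
  edge (20,22)–(13,24): clear
  edge (13,24)–(13,18): clear
  → BLOCKED
Obstacle 2 [(0,23) (4,1) (8,15)]:
  edge (0,23)–(4,1): clear
  edge (4,1)–(8,15): clear
  edge (8,15)–(0,23): clear
  midpoint (37/2,6) outside
  → clear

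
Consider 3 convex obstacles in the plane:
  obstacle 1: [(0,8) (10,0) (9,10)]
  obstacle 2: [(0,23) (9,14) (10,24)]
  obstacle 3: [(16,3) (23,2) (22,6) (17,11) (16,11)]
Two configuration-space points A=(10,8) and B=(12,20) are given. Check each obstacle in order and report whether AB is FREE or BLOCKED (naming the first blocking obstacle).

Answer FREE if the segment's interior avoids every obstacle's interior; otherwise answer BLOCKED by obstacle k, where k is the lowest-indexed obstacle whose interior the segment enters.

Obstacle 1 [(0,8) (10,0) (9,10)]:
  edge (0,8)–(10,0): clear
  edge (10,0)–(9,10): clear
  edge (9,10)–(0,8): clear
  midpoint (11,14) outside
  → clear
Obstacle 2 [(0,23) (9,14) (10,24)]:
  edge (0,23)–(9,14): clear
  edge (9,14)–(10,24): clear
  edge (10,24)–(0,23): clear
  midpoint (11,14) outside
  → clear
Obstacle 3 [(16,3) (23,2) (22,6) (17,11) (16,11)]:
  edge (16,3)–(23,2): clear
  edge (23,2)–(22,6): clear
  edge (22,6)–(17,11): clear
  edge (17,11)–(16,11): clear
  edge (16,11)–(16,3): clear
  midpoint (11,14) outside
  → clear

FREE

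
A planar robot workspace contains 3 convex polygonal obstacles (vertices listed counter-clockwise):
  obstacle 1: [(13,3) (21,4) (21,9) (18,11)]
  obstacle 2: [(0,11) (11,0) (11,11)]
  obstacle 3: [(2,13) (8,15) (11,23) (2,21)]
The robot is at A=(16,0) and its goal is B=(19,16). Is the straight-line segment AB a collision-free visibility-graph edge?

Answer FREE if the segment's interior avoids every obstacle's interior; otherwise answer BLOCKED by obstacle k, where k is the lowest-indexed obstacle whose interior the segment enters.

BLOCKED by obstacle 1

Obstacle 1 [(13,3) (21,4) (21,9) (18,11)]:
  edge (13,3)–(21,4): crosses AB
  edge (21,4)–(21,9): clear
  edge (21,9)–(18,11): crosses AB
  edge (18,11)–(13,3): clear
  → BLOCKED
Obstacle 2 [(0,11) (11,0) (11,11)]:
  edge (0,11)–(11,0): clear
  edge (11,0)–(11,11): clear
  edge (11,11)–(0,11): clear
  midpoint (35/2,8) outside
  → clear
Obstacle 3 [(2,13) (8,15) (11,23) (2,21)]:
  edge (2,13)–(8,15): clear
  edge (8,15)–(11,23): clear
  edge (11,23)–(2,21): clear
  edge (2,21)–(2,13): clear
  midpoint (35/2,8) outside
  → clear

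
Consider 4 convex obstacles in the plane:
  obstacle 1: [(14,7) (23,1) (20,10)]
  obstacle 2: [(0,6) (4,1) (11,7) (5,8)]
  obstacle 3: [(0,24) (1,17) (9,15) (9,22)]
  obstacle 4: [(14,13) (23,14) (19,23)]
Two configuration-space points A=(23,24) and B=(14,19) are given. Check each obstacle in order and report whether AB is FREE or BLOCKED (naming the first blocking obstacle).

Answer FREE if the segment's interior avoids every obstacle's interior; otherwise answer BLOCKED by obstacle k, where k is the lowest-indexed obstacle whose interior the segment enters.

Obstacle 1 [(14,7) (23,1) (20,10)]:
  edge (14,7)–(23,1): clear
  edge (23,1)–(20,10): clear
  edge (20,10)–(14,7): clear
  midpoint (37/2,43/2) outside
  → clear
Obstacle 2 [(0,6) (4,1) (11,7) (5,8)]:
  edge (0,6)–(4,1): clear
  edge (4,1)–(11,7): clear
  edge (11,7)–(5,8): clear
  edge (5,8)–(0,6): clear
  midpoint (37/2,43/2) outside
  → clear
Obstacle 3 [(0,24) (1,17) (9,15) (9,22)]:
  edge (0,24)–(1,17): clear
  edge (1,17)–(9,15): clear
  edge (9,15)–(9,22): clear
  edge (9,22)–(0,24): clear
  midpoint (37/2,43/2) outside
  → clear
Obstacle 4 [(14,13) (23,14) (19,23)]:
  edge (14,13)–(23,14): clear
  edge (23,14)–(19,23): crosses AB
  edge (19,23)–(14,13): crosses AB
  → BLOCKED

BLOCKED by obstacle 4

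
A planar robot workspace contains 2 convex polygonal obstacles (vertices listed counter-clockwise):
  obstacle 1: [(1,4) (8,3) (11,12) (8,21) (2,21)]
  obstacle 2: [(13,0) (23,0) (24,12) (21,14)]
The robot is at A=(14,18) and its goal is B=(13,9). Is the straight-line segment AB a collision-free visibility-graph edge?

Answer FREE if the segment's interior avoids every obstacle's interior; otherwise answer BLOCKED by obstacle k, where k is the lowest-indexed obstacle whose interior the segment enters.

FREE

Obstacle 1 [(1,4) (8,3) (11,12) (8,21) (2,21)]:
  edge (1,4)–(8,3): clear
  edge (8,3)–(11,12): clear
  edge (11,12)–(8,21): clear
  edge (8,21)–(2,21): clear
  edge (2,21)–(1,4): clear
  midpoint (27/2,27/2) outside
  → clear
Obstacle 2 [(13,0) (23,0) (24,12) (21,14)]:
  edge (13,0)–(23,0): clear
  edge (23,0)–(24,12): clear
  edge (24,12)–(21,14): clear
  edge (21,14)–(13,0): clear
  midpoint (27/2,27/2) outside
  → clear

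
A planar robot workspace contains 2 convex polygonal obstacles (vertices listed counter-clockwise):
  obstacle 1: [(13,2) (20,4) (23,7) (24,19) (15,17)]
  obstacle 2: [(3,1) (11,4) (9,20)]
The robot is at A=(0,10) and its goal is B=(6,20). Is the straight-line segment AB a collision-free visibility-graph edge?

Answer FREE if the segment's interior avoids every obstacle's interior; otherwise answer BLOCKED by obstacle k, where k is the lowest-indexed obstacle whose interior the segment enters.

Obstacle 1 [(13,2) (20,4) (23,7) (24,19) (15,17)]:
  edge (13,2)–(20,4): clear
  edge (20,4)–(23,7): clear
  edge (23,7)–(24,19): clear
  edge (24,19)–(15,17): clear
  edge (15,17)–(13,2): clear
  midpoint (3,15) outside
  → clear
Obstacle 2 [(3,1) (11,4) (9,20)]:
  edge (3,1)–(11,4): clear
  edge (11,4)–(9,20): clear
  edge (9,20)–(3,1): clear
  midpoint (3,15) outside
  → clear

FREE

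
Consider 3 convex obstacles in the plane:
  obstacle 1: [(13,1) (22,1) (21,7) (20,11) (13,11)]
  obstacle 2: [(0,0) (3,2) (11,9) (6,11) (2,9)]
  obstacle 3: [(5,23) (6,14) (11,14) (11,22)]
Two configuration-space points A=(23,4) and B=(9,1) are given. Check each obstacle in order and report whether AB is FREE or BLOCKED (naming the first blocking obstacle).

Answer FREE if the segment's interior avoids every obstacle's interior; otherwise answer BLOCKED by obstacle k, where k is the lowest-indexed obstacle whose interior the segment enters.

Obstacle 1 [(13,1) (22,1) (21,7) (20,11) (13,11)]:
  edge (13,1)–(22,1): clear
  edge (22,1)–(21,7): crosses AB
  edge (21,7)–(20,11): clear
  edge (20,11)–(13,11): clear
  edge (13,11)–(13,1): crosses AB
  → BLOCKED
Obstacle 2 [(0,0) (3,2) (11,9) (6,11) (2,9)]:
  edge (0,0)–(3,2): clear
  edge (3,2)–(11,9): clear
  edge (11,9)–(6,11): clear
  edge (6,11)–(2,9): clear
  edge (2,9)–(0,0): clear
  midpoint (16,5/2) outside
  → clear
Obstacle 3 [(5,23) (6,14) (11,14) (11,22)]:
  edge (5,23)–(6,14): clear
  edge (6,14)–(11,14): clear
  edge (11,14)–(11,22): clear
  edge (11,22)–(5,23): clear
  midpoint (16,5/2) outside
  → clear

BLOCKED by obstacle 1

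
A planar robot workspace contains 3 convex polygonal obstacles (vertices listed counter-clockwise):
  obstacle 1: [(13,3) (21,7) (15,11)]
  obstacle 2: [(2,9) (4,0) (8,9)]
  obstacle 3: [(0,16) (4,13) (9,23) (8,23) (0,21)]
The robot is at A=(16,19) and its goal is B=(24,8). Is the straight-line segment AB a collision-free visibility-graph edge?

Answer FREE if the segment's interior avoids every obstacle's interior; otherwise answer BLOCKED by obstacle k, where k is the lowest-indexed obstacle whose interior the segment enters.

FREE

Obstacle 1 [(13,3) (21,7) (15,11)]:
  edge (13,3)–(21,7): clear
  edge (21,7)–(15,11): clear
  edge (15,11)–(13,3): clear
  midpoint (20,27/2) outside
  → clear
Obstacle 2 [(2,9) (4,0) (8,9)]:
  edge (2,9)–(4,0): clear
  edge (4,0)–(8,9): clear
  edge (8,9)–(2,9): clear
  midpoint (20,27/2) outside
  → clear
Obstacle 3 [(0,16) (4,13) (9,23) (8,23) (0,21)]:
  edge (0,16)–(4,13): clear
  edge (4,13)–(9,23): clear
  edge (9,23)–(8,23): clear
  edge (8,23)–(0,21): clear
  edge (0,21)–(0,16): clear
  midpoint (20,27/2) outside
  → clear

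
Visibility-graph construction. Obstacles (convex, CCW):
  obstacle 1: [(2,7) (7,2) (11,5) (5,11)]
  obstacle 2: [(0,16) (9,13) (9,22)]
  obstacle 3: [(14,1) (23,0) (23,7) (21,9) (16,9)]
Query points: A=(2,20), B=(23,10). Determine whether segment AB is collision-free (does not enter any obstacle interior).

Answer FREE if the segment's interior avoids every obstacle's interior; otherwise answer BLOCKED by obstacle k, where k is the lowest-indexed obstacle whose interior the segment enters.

BLOCKED by obstacle 2

Obstacle 1 [(2,7) (7,2) (11,5) (5,11)]:
  edge (2,7)–(7,2): clear
  edge (7,2)–(11,5): clear
  edge (11,5)–(5,11): clear
  edge (5,11)–(2,7): clear
  midpoint (25/2,15) outside
  → clear
Obstacle 2 [(0,16) (9,13) (9,22)]:
  edge (0,16)–(9,13): clear
  edge (9,13)–(9,22): crosses AB
  edge (9,22)–(0,16): crosses AB
  → BLOCKED
Obstacle 3 [(14,1) (23,0) (23,7) (21,9) (16,9)]:
  edge (14,1)–(23,0): clear
  edge (23,0)–(23,7): clear
  edge (23,7)–(21,9): clear
  edge (21,9)–(16,9): clear
  edge (16,9)–(14,1): clear
  midpoint (25/2,15) outside
  → clear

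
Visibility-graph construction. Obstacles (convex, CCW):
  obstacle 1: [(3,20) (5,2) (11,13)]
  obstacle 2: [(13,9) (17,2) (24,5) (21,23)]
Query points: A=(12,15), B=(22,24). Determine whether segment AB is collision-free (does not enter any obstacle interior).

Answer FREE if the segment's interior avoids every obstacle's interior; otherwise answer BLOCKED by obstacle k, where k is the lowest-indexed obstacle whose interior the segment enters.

Obstacle 1 [(3,20) (5,2) (11,13)]:
  edge (3,20)–(5,2): clear
  edge (5,2)–(11,13): clear
  edge (11,13)–(3,20): clear
  midpoint (17,39/2) outside
  → clear
Obstacle 2 [(13,9) (17,2) (24,5) (21,23)]:
  edge (13,9)–(17,2): clear
  edge (17,2)–(24,5): clear
  edge (24,5)–(21,23): clear
  edge (21,23)–(13,9): clear
  midpoint (17,39/2) outside
  → clear

FREE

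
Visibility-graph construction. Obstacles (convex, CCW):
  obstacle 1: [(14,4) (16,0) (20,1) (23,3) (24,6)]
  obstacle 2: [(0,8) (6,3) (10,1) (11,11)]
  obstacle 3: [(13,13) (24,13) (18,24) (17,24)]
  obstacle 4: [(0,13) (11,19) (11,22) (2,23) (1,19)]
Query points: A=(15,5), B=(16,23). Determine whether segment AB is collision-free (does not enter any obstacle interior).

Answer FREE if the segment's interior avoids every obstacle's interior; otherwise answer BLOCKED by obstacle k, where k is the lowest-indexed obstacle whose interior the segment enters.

Obstacle 1 [(14,4) (16,0) (20,1) (23,3) (24,6)]:
  edge (14,4)–(16,0): clear
  edge (16,0)–(20,1): clear
  edge (20,1)–(23,3): clear
  edge (23,3)–(24,6): clear
  edge (24,6)–(14,4): clear
  midpoint (31/2,14) outside
  → clear
Obstacle 2 [(0,8) (6,3) (10,1) (11,11)]:
  edge (0,8)–(6,3): clear
  edge (6,3)–(10,1): clear
  edge (10,1)–(11,11): clear
  edge (11,11)–(0,8): clear
  midpoint (31/2,14) outside
  → clear
Obstacle 3 [(13,13) (24,13) (18,24) (17,24)]:
  edge (13,13)–(24,13): crosses AB
  edge (24,13)–(18,24): clear
  edge (18,24)–(17,24): clear
  edge (17,24)–(13,13): crosses AB
  → BLOCKED
Obstacle 4 [(0,13) (11,19) (11,22) (2,23) (1,19)]:
  edge (0,13)–(11,19): clear
  edge (11,19)–(11,22): clear
  edge (11,22)–(2,23): clear
  edge (2,23)–(1,19): clear
  edge (1,19)–(0,13): clear
  midpoint (31/2,14) outside
  → clear

BLOCKED by obstacle 3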